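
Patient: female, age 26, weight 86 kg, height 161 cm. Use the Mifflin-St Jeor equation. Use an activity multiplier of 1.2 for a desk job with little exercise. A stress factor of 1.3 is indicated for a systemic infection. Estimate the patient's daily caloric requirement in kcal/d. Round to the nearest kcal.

Mifflin-St Jeor (female): BMR = 10(86) + 6.25(161) − 5(26) − 161 = 860 + 1006.25 − 130 − 161 = 1575.25 kcal/day.
TEE = BMR × activity factor = 1575.25 × 1.2 = 1890.3 kcal/day.
Apply stress factor: 1890.3 × 1.3 = 2457.39 kcal/day.

2457 kcal/d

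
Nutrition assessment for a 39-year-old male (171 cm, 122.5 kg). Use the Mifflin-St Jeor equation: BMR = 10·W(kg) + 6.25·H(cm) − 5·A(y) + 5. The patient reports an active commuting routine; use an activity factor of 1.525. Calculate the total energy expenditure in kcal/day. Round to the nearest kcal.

3208 kcal/day

Mifflin-St Jeor (male): BMR = 10(122.5) + 6.25(171) − 5(39) + 5 = 1225 + 1068.75 − 195 + 5 = 2103.75 kcal/day.
TEE = BMR × activity factor = 2103.75 × 1.525 = 3208.2188 kcal/day.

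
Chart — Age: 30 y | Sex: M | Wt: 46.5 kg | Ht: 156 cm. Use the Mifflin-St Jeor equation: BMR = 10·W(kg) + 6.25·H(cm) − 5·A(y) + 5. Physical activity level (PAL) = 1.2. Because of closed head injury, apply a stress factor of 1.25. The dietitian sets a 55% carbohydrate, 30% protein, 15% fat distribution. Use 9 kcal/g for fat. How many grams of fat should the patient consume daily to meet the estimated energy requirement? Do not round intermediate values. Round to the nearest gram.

32 g/day

Mifflin-St Jeor (male): BMR = 10(46.5) + 6.25(156) − 5(30) + 5 = 465 + 975 − 150 + 5 = 1295 kcal/day.
TEE = 1295 × 1.2 = 1554 kcal/day.
With stress factor 1.25: 1554 × 1.25 = 1942.5 kcal/day.
Fat energy = 15% × 1942.5 = 291.375 kcal.
Fat = 291.375 ÷ 9 kcal/g = 32.375 g.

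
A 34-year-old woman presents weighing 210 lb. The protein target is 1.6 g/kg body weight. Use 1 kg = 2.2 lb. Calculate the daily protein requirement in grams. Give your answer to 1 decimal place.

Weight in kg = 210 ÷ 2.2 = 95.4545 kg.
Protein = 1.6 g/kg × 95.4545 kg = 152.7273 g/day.

152.7 g/day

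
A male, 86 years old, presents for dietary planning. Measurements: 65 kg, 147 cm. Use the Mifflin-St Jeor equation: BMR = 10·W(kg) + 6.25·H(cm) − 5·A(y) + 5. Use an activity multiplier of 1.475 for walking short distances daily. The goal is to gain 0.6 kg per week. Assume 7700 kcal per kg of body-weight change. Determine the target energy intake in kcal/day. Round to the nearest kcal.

2347 kcal/day

Mifflin-St Jeor (male): BMR = 10(65) + 6.25(147) − 5(86) + 5 = 650 + 918.75 − 430 + 5 = 1143.75 kcal/day.
TEE = 1143.75 × 1.475 = 1687.0313 kcal/day.
Required daily surplus = 0.6 × 7700 ÷ 7 = 660 kcal/day.
Target intake = 1687.0313 + 660 = 2347.0313 kcal/day.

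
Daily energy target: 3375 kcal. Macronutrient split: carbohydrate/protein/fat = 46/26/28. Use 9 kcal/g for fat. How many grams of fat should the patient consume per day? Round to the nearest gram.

Fat energy = 28% × 3375 = 945 kcal.
At 9 kcal/g: 945 ÷ 9 = 105 g.

105 g/day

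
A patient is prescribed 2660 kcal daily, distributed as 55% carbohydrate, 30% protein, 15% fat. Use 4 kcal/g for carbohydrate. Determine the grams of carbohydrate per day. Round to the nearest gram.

Carbohydrate energy = 55% × 2660 = 1463 kcal.
At 4 kcal/g: 1463 ÷ 4 = 365.75 g.

366 g/day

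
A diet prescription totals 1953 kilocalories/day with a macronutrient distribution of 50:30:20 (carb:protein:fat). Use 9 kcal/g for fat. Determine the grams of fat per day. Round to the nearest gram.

Fat energy = 20% × 1953 = 390.6 kcal.
At 9 kcal/g: 390.6 ÷ 9 = 43.4 g.

43 g/day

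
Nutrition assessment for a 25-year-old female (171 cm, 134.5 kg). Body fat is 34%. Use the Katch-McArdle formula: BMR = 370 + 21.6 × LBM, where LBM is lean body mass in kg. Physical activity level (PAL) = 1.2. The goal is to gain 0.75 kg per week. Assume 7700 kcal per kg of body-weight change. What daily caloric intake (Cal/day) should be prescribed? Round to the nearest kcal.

LBM = 134.5 × (1 − 0.34) = 88.77 kg. Katch-McArdle: BMR = 370 + 21.6 × 88.77 = 2287.432 kcal/day.
TEE = 2287.432 × 1.2 = 2744.9184 kcal/day.
Required daily surplus = 0.75 × 7700 ÷ 7 = 825 kcal/day.
Target intake = 2744.9184 + 825 = 3569.9184 kcal/day.

3570 Cal/day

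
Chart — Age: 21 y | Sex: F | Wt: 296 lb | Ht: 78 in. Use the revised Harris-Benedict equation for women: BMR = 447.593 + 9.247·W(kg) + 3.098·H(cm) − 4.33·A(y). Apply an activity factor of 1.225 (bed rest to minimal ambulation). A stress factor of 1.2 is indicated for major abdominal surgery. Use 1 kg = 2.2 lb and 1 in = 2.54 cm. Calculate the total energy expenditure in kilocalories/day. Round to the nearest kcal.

3255 kilocalories/day

Convert to metric: weight = 296 ÷ 2.2 = 134.5455 kg; height = 78 × 2.54 = 198.12 cm.
Harris-Benedict: BMR = 447.593 + 9.247(134.5455) + 3.098(198.12) − 4.33(21) = 2214.5806 kcal/day.
TEE = BMR × activity factor = 2214.5806 × 1.225 = 2712.8612 kcal/day.
Apply stress factor: 2712.8612 × 1.2 = 3255.4334 kcal/day.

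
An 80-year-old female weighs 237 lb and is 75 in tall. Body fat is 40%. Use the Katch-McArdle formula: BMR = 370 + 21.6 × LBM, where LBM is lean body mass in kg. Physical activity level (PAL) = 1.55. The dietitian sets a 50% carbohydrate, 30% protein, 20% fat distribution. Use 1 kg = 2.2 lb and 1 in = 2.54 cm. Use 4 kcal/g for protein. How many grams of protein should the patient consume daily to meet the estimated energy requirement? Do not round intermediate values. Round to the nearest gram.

Convert to metric: weight = 237 ÷ 2.2 = 107.7273 kg; height = 75 × 2.54 = 190.5 cm.
LBM = 107.7273 × (1 − 0.4) = 64.6364 kg. Katch-McArdle: BMR = 370 + 21.6 × 64.6364 = 1766.1455 kcal/day.
TEE = 1766.1455 × 1.55 = 2737.5255 kcal/day.
Protein energy = 30% × 2737.5255 = 821.2576 kcal.
Protein = 821.2576 ÷ 4 kcal/g = 205.3144 g.

205 g/day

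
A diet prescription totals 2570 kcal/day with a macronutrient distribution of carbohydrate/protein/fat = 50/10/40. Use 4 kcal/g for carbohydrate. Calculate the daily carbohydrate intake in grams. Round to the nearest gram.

321 g/day

Carbohydrate energy = 50% × 2570 = 1285 kcal.
At 4 kcal/g: 1285 ÷ 4 = 321.25 g.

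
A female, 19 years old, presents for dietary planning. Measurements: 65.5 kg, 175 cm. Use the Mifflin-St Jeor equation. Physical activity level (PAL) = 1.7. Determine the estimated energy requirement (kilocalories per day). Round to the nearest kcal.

2538 kilocalories per day

Mifflin-St Jeor (female): BMR = 10(65.5) + 6.25(175) − 5(19) − 161 = 655 + 1093.75 − 95 − 161 = 1492.75 kcal/day.
TEE = BMR × activity factor = 1492.75 × 1.7 = 2537.675 kcal/day.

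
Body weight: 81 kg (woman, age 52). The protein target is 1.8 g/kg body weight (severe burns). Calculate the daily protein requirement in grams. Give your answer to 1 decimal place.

145.8 g/day

Protein = 1.8 g/kg × 81 kg = 145.8 g/day.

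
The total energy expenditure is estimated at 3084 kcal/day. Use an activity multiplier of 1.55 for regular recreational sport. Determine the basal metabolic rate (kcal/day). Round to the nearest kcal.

BMR = TEE ÷ activity factor = 3084 ÷ 1.55 = 1989.6774 kcal/day.

1990 kcal/day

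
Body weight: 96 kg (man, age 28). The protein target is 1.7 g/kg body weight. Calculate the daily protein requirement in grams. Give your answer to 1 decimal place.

163.2 g/day

Protein = 1.7 g/kg × 96 kg = 163.2 g/day.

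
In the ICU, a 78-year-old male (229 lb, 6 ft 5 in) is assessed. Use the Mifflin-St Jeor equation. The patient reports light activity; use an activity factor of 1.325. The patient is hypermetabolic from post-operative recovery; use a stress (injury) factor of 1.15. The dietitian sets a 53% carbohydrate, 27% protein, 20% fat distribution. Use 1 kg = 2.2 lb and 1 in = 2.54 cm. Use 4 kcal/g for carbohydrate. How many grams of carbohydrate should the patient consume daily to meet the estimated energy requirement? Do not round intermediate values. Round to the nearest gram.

Convert to metric: weight = 229 ÷ 2.2 = 104.0909 kg; height = (6×12 + 5) × 2.54 = 77 × 2.54 = 195.58 cm.
Mifflin-St Jeor (male): BMR = 10(104.0909) + 6.25(195.58) − 5(78) + 5 = 1040.9091 + 1222.375 − 390 + 5 = 1878.2841 kcal/day.
TEE = 1878.2841 × 1.325 = 2488.7264 kcal/day.
With stress factor 1.15: 2488.7264 × 1.15 = 2862.0354 kcal/day.
Carbohydrate energy = 53% × 2862.0354 = 1516.8788 kcal.
Carbohydrate = 1516.8788 ÷ 4 kcal/g = 379.2197 g.

379 g/day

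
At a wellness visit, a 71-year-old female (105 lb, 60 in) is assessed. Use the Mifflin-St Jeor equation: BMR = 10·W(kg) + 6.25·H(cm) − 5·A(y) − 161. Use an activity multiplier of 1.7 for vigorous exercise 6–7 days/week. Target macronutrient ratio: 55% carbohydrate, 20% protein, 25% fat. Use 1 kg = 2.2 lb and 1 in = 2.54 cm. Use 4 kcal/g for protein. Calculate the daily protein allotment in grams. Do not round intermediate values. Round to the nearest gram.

78 g/day

Convert to metric: weight = 105 ÷ 2.2 = 47.7273 kg; height = 60 × 2.54 = 152.4 cm.
Mifflin-St Jeor (female): BMR = 10(47.7273) + 6.25(152.4) − 5(71) − 161 = 477.2727 + 952.5 − 355 − 161 = 913.7727 kcal/day.
TEE = 913.7727 × 1.7 = 1553.4136 kcal/day.
Protein energy = 20% × 1553.4136 = 310.6827 kcal.
Protein = 310.6827 ÷ 4 kcal/g = 77.6707 g.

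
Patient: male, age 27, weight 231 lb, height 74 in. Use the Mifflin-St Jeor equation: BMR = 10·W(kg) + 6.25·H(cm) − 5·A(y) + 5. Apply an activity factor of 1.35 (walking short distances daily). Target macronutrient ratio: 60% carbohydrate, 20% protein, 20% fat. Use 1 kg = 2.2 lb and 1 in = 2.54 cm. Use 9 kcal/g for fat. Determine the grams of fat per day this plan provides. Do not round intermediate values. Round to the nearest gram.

63 g/day

Convert to metric: weight = 231 ÷ 2.2 = 105 kg; height = 74 × 2.54 = 187.96 cm.
Mifflin-St Jeor (male): BMR = 10(105) + 6.25(187.96) − 5(27) + 5 = 1050 + 1174.75 − 135 + 5 = 2094.75 kcal/day.
TEE = 2094.75 × 1.35 = 2827.9125 kcal/day.
Fat energy = 20% × 2827.9125 = 565.5825 kcal.
Fat = 565.5825 ÷ 9 kcal/g = 62.8425 g.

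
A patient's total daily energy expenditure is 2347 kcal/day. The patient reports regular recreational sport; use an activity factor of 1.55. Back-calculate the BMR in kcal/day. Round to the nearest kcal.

BMR = TEE ÷ activity factor = 2347 ÷ 1.55 = 1514.1935 kcal/day.

1514 kcal/day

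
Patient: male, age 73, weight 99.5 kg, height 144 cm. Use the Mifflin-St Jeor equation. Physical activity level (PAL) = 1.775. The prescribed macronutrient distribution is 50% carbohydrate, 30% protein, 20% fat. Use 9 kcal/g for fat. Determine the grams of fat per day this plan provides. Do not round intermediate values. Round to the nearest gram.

61 g/day

Mifflin-St Jeor (male): BMR = 10(99.5) + 6.25(144) − 5(73) + 5 = 995 + 900 − 365 + 5 = 1535 kcal/day.
TEE = 1535 × 1.775 = 2724.625 kcal/day.
Fat energy = 20% × 2724.625 = 544.925 kcal.
Fat = 544.925 ÷ 9 kcal/g = 60.5472 g.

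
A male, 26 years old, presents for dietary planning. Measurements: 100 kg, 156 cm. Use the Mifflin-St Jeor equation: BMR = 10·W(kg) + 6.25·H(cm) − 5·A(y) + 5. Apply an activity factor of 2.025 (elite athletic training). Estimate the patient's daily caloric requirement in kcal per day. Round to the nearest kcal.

Mifflin-St Jeor (male): BMR = 10(100) + 6.25(156) − 5(26) + 5 = 1000 + 975 − 130 + 5 = 1850 kcal/day.
TEE = BMR × activity factor = 1850 × 2.025 = 3746.25 kcal/day.

3746 kcal per day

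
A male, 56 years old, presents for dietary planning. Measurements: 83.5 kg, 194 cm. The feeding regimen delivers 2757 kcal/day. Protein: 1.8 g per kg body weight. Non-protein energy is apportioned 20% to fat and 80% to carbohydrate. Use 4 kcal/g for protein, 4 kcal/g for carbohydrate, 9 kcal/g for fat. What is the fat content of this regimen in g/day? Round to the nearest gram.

48 g/day

Protein = 1.8 × 83.5 = 150.3 g → 150.3 × 4 = 601.2 kcal.
Non-protein calories = 2757 − 601.2 = 2155.8 kcal.
Fat: 20% × 2155.8 = 431.16 kcal; carbohydrate: 1724.64 kcal.
Fat: 431.16 kcal ÷ 9 kcal/g = 47.9067 g.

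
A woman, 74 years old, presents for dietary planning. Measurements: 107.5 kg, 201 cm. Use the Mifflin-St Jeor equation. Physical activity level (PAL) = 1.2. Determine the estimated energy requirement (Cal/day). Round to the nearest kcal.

2160 Cal/day

Mifflin-St Jeor (female): BMR = 10(107.5) + 6.25(201) − 5(74) − 161 = 1075 + 1256.25 − 370 − 161 = 1800.25 kcal/day.
TEE = BMR × activity factor = 1800.25 × 1.2 = 2160.3 kcal/day.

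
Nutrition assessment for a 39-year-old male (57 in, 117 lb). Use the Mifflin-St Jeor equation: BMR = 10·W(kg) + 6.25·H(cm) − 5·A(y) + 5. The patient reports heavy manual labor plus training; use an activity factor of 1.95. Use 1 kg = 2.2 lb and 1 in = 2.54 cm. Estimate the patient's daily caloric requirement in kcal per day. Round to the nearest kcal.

2431 kcal per day

Convert to metric: weight = 117 ÷ 2.2 = 53.1818 kg; height = 57 × 2.54 = 144.78 cm.
Mifflin-St Jeor (male): BMR = 10(53.1818) + 6.25(144.78) − 5(39) + 5 = 531.8182 + 904.875 − 195 + 5 = 1246.6932 kcal/day.
TEE = BMR × activity factor = 1246.6932 × 1.95 = 2431.0517 kcal/day.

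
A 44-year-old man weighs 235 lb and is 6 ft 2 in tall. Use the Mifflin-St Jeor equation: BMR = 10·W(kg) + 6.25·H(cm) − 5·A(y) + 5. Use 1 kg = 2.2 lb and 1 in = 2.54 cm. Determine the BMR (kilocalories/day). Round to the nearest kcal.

2028 kilocalories/day

Convert to metric: weight = 235 ÷ 2.2 = 106.8182 kg; height = (6×12 + 2) × 2.54 = 74 × 2.54 = 187.96 cm.
Mifflin-St Jeor (male): BMR = 10(106.8182) + 6.25(187.96) − 5(44) + 5 = 1068.1818 + 1174.75 − 220 + 5 = 2027.9318 kcal/day.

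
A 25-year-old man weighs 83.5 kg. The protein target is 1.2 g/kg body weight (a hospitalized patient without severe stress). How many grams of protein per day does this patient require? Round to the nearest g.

Protein = 1.2 g/kg × 83.5 kg = 100.2 g/day.

100 g/day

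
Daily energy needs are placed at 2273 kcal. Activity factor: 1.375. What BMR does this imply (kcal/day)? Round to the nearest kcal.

BMR = TEE ÷ activity factor = 2273 ÷ 1.375 = 1653.0909 kcal/day.

1653 kcal/day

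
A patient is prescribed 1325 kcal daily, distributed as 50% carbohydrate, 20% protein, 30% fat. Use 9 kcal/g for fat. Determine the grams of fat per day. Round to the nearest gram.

Fat energy = 30% × 1325 = 397.5 kcal.
At 9 kcal/g: 397.5 ÷ 9 = 44.1667 g.

44 g/day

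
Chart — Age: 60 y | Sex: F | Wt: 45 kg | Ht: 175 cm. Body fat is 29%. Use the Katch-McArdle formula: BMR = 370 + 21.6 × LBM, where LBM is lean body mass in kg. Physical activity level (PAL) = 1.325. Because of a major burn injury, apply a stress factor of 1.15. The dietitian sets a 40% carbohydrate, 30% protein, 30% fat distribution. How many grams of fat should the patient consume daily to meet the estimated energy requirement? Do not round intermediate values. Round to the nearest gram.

LBM = 45 × (1 − 0.29) = 31.95 kg. Katch-McArdle: BMR = 370 + 21.6 × 31.95 = 1060.12 kcal/day.
TEE = 1060.12 × 1.325 = 1404.659 kcal/day.
With stress factor 1.15: 1404.659 × 1.15 = 1615.3579 kcal/day.
Fat energy = 30% × 1615.3579 = 484.6074 kcal.
Fat = 484.6074 ÷ 9 kcal/g = 53.8453 g.

54 g/day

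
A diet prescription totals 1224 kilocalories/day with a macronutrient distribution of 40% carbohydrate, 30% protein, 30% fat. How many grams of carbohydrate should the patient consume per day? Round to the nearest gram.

Carbohydrate energy = 40% × 1224 = 489.6 kcal.
At 4 kcal/g: 489.6 ÷ 4 = 122.4 g.

122 g/day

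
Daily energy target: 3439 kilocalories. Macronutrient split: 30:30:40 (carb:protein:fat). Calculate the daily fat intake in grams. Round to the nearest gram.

153 g/day

Fat energy = 40% × 3439 = 1375.6 kcal.
At 9 kcal/g: 1375.6 ÷ 9 = 152.8444 g.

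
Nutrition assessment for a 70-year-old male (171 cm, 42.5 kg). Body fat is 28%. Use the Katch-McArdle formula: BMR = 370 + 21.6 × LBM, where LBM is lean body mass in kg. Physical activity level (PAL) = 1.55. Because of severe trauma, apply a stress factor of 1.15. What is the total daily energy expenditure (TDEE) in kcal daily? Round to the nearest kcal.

LBM = 42.5 × (1 − 0.28) = 30.6 kg. Katch-McArdle: BMR = 370 + 21.6 × 30.6 = 1030.96 kcal/day.
TEE = BMR × activity factor = 1030.96 × 1.55 = 1597.988 kcal/day.
Apply stress factor: 1597.988 × 1.15 = 1837.6862 kcal/day.

1838 kcal daily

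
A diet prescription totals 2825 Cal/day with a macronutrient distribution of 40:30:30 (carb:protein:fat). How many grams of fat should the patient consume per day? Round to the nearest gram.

94 g/day

Fat energy = 30% × 2825 = 847.5 kcal.
At 9 kcal/g: 847.5 ÷ 9 = 94.1667 g.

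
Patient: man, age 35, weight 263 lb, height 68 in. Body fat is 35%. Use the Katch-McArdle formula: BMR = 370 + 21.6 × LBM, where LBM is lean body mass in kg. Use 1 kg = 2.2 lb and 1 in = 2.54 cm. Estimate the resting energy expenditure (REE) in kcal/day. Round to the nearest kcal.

2048 kcal/day

Convert to metric: weight = 263 ÷ 2.2 = 119.5455 kg; height = 68 × 2.54 = 172.72 cm.
LBM = 119.5455 × (1 − 0.35) = 77.7045 kg. Katch-McArdle: BMR = 370 + 21.6 × 77.7045 = 2048.4182 kcal/day.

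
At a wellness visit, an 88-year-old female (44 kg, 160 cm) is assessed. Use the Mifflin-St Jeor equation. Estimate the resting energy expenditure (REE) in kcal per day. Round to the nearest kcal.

839 kcal per day

Mifflin-St Jeor (female): BMR = 10(44) + 6.25(160) − 5(88) − 161 = 440 + 1000 − 440 − 161 = 839 kcal/day.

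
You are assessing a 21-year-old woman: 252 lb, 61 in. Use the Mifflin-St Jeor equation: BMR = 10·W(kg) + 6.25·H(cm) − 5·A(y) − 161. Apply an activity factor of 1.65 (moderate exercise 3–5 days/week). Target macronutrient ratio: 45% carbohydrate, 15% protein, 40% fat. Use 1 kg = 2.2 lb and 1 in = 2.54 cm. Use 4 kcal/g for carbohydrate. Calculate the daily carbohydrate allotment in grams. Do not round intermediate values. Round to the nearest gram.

343 g/day

Convert to metric: weight = 252 ÷ 2.2 = 114.5455 kg; height = 61 × 2.54 = 154.94 cm.
Mifflin-St Jeor (female): BMR = 10(114.5455) + 6.25(154.94) − 5(21) − 161 = 1145.4545 + 968.375 − 105 − 161 = 1847.8295 kcal/day.
TEE = 1847.8295 × 1.65 = 3048.9187 kcal/day.
Carbohydrate energy = 45% × 3048.9187 = 1372.0134 kcal.
Carbohydrate = 1372.0134 ÷ 4 kcal/g = 343.0034 g.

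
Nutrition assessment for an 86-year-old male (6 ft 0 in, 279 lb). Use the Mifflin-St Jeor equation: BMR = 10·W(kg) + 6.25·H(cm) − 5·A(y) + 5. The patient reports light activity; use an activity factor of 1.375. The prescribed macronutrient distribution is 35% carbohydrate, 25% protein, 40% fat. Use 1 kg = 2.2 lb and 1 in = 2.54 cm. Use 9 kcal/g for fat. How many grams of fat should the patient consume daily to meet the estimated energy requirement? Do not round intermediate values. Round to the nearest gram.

121 g/day

Convert to metric: weight = 279 ÷ 2.2 = 126.8182 kg; height = (6×12 + 0) × 2.54 = 72 × 2.54 = 182.88 cm.
Mifflin-St Jeor (male): BMR = 10(126.8182) + 6.25(182.88) − 5(86) + 5 = 1268.1818 + 1143 − 430 + 5 = 1986.1818 kcal/day.
TEE = 1986.1818 × 1.375 = 2731 kcal/day.
Fat energy = 40% × 2731 = 1092.4 kcal.
Fat = 1092.4 ÷ 9 kcal/g = 121.3778 g.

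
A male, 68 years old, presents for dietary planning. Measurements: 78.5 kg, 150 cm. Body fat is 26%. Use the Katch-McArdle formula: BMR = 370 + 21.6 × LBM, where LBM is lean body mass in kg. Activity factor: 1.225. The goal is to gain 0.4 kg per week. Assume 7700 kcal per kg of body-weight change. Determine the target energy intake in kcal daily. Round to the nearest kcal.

2430 kcal daily

LBM = 78.5 × (1 − 0.26) = 58.09 kg. Katch-McArdle: BMR = 370 + 21.6 × 58.09 = 1624.744 kcal/day.
TEE = 1624.744 × 1.225 = 1990.3114 kcal/day.
Required daily surplus = 0.4 × 7700 ÷ 7 = 440 kcal/day.
Target intake = 1990.3114 + 440 = 2430.3114 kcal/day.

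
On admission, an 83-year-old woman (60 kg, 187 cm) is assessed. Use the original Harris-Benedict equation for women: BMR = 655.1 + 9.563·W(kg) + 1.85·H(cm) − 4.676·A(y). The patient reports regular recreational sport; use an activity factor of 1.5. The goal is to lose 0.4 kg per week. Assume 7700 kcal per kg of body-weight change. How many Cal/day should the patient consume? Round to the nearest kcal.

Harris-Benedict: BMR = 655.1 + 9.563(60) + 1.85(187) − 4.676(83) = 1186.722 kcal/day.
TEE = 1186.722 × 1.5 = 1780.083 kcal/day.
Required daily deficit = 0.4 × 7700 ÷ 7 = 440 kcal/day.
Target intake = 1780.083 − 440 = 1340.083 kcal/day.

1340 Cal/day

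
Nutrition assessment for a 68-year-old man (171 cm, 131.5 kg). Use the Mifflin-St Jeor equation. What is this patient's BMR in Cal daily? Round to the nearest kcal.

2049 Cal daily

Mifflin-St Jeor (male): BMR = 10(131.5) + 6.25(171) − 5(68) + 5 = 1315 + 1068.75 − 340 + 5 = 2048.75 kcal/day.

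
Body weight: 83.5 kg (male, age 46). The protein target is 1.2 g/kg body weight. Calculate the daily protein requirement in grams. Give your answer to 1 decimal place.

Protein = 1.2 g/kg × 83.5 kg = 100.2 g/day.

100.2 g/day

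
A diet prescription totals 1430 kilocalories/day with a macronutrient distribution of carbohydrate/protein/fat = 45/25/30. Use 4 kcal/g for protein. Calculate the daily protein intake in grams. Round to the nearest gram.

Protein energy = 25% × 1430 = 357.5 kcal.
At 4 kcal/g: 357.5 ÷ 4 = 89.375 g.

89 g/day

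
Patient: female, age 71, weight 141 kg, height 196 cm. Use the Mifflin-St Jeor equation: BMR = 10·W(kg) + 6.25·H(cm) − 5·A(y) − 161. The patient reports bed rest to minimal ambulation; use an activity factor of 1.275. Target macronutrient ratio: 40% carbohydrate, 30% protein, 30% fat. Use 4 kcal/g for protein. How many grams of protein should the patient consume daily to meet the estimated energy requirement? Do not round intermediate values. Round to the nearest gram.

203 g/day

Mifflin-St Jeor (female): BMR = 10(141) + 6.25(196) − 5(71) − 161 = 1410 + 1225 − 355 − 161 = 2119 kcal/day.
TEE = 2119 × 1.275 = 2701.725 kcal/day.
Protein energy = 30% × 2701.725 = 810.5175 kcal.
Protein = 810.5175 ÷ 4 kcal/g = 202.6294 g.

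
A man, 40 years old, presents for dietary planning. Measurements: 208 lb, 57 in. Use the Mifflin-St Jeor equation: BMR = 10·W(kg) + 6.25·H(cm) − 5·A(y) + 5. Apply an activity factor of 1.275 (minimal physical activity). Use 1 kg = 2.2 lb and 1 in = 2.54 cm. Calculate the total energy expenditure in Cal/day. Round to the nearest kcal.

Convert to metric: weight = 208 ÷ 2.2 = 94.5455 kg; height = 57 × 2.54 = 144.78 cm.
Mifflin-St Jeor (male): BMR = 10(94.5455) + 6.25(144.78) − 5(40) + 5 = 945.4545 + 904.875 − 200 + 5 = 1655.3295 kcal/day.
TEE = BMR × activity factor = 1655.3295 × 1.275 = 2110.5452 kcal/day.

2111 Cal/day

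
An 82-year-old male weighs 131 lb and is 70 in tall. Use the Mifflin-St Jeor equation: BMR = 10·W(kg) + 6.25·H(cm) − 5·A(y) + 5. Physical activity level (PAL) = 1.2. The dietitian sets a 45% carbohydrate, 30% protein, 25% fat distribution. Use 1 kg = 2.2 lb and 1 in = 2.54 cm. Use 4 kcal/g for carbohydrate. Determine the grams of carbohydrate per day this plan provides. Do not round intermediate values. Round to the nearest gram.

Convert to metric: weight = 131 ÷ 2.2 = 59.5455 kg; height = 70 × 2.54 = 177.8 cm.
Mifflin-St Jeor (male): BMR = 10(59.5455) + 6.25(177.8) − 5(82) + 5 = 595.4545 + 1111.25 − 410 + 5 = 1301.7045 kcal/day.
TEE = 1301.7045 × 1.2 = 1562.0455 kcal/day.
Carbohydrate energy = 45% × 1562.0455 = 702.9205 kcal.
Carbohydrate = 702.9205 ÷ 4 kcal/g = 175.7301 g.

176 g/day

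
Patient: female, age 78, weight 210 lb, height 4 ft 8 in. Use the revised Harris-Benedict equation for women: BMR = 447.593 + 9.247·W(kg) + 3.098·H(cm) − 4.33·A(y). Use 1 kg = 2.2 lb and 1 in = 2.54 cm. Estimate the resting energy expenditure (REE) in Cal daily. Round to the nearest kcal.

Convert to metric: weight = 210 ÷ 2.2 = 95.4545 kg; height = (4×12 + 8) × 2.54 = 56 × 2.54 = 142.24 cm.
Harris-Benedict: BMR = 447.593 + 9.247(95.4545) + 3.098(142.24) − 4.33(78) = 1433.1807 kcal/day.

1433 Cal daily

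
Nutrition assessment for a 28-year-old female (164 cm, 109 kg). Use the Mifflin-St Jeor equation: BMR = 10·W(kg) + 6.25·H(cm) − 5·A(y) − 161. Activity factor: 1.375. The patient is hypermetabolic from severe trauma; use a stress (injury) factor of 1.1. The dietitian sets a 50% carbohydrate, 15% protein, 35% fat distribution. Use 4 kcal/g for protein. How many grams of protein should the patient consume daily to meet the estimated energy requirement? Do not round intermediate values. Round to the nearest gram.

Mifflin-St Jeor (female): BMR = 10(109) + 6.25(164) − 5(28) − 161 = 1090 + 1025 − 140 − 161 = 1814 kcal/day.
TEE = 1814 × 1.375 = 2494.25 kcal/day.
With stress factor 1.1: 2494.25 × 1.1 = 2743.675 kcal/day.
Protein energy = 15% × 2743.675 = 411.5513 kcal.
Protein = 411.5513 ÷ 4 kcal/g = 102.8878 g.

103 g/day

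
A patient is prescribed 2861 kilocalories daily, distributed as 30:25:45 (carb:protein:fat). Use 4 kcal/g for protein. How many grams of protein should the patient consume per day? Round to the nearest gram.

Protein energy = 25% × 2861 = 715.25 kcal.
At 4 kcal/g: 715.25 ÷ 4 = 178.8125 g.

179 g/day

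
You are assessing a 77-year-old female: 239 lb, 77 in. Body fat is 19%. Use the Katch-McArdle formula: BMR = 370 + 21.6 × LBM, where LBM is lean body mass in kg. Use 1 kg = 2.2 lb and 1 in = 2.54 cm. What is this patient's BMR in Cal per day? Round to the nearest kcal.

2271 Cal per day

Convert to metric: weight = 239 ÷ 2.2 = 108.6364 kg; height = 77 × 2.54 = 195.58 cm.
LBM = 108.6364 × (1 − 0.19) = 87.9955 kg. Katch-McArdle: BMR = 370 + 21.6 × 87.9955 = 2270.7018 kcal/day.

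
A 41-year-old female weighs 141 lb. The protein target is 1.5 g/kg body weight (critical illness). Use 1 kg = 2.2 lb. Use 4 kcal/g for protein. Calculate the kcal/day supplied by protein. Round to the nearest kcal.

385 kcal/day

Weight in kg = 141 ÷ 2.2 = 64.0909 kg.
Protein = 1.5 g/kg × 64.0909 kg = 96.1364 g/day.
Protein energy = 96.1364 g × 4 kcal/g = 384.5455 kcal/day.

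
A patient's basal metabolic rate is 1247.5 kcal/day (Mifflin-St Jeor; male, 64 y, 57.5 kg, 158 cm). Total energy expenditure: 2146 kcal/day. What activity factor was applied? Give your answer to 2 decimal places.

1.72

Activity factor = TEE ÷ BMR = 2146 ÷ 1247.5 = 1.72.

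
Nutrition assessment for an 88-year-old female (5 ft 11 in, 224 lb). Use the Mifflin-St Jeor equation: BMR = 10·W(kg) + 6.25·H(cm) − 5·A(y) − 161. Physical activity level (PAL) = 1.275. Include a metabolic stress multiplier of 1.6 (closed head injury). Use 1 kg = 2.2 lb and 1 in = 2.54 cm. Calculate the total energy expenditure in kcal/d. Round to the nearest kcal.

Convert to metric: weight = 224 ÷ 2.2 = 101.8182 kg; height = (5×12 + 11) × 2.54 = 71 × 2.54 = 180.34 cm.
Mifflin-St Jeor (female): BMR = 10(101.8182) + 6.25(180.34) − 5(88) − 161 = 1018.1818 + 1127.125 − 440 − 161 = 1544.3068 kcal/day.
TEE = BMR × activity factor = 1544.3068 × 1.275 = 1968.9912 kcal/day.
Apply stress factor: 1968.9912 × 1.6 = 3150.3859 kcal/day.

3150 kcal/d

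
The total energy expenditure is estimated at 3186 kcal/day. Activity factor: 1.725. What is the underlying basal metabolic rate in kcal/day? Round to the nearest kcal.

BMR = TEE ÷ activity factor = 3186 ÷ 1.725 = 1846.9565 kcal/day.

1847 kcal/day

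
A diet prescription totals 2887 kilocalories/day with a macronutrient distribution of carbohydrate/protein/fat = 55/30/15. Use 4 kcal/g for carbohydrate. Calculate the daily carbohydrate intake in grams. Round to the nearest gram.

Carbohydrate energy = 55% × 2887 = 1587.85 kcal.
At 4 kcal/g: 1587.85 ÷ 4 = 396.9625 g.

397 g/day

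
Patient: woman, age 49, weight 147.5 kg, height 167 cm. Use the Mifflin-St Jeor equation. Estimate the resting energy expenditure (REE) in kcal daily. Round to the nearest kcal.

2113 kcal daily

Mifflin-St Jeor (female): BMR = 10(147.5) + 6.25(167) − 5(49) − 161 = 1475 + 1043.75 − 245 − 161 = 2112.75 kcal/day.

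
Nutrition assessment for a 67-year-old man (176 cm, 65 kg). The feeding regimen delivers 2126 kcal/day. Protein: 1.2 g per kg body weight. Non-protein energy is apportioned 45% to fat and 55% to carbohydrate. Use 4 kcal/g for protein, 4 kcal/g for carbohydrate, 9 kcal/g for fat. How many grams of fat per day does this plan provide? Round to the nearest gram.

Protein = 1.2 × 65 = 78 g → 78 × 4 = 312 kcal.
Non-protein calories = 2126 − 312 = 1814 kcal.
Fat: 45% × 1814 = 816.3 kcal; carbohydrate: 997.7 kcal.
Fat: 816.3 kcal ÷ 9 kcal/g = 90.7 g.

91 g/day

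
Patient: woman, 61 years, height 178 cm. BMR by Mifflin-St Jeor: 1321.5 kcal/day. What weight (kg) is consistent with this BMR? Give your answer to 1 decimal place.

1321.5 = 10·W + 6.25(178) − 5(61) − 161
10·W = 1321.5 − 646.5 = 675, so W = 67.5 kg.

67.5 kg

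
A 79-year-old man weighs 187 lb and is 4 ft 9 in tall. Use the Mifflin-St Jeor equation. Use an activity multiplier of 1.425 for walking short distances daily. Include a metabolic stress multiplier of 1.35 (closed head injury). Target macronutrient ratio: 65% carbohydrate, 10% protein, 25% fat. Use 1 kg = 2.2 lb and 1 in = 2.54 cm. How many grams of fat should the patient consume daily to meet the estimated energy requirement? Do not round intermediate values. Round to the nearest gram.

Convert to metric: weight = 187 ÷ 2.2 = 85 kg; height = (4×12 + 9) × 2.54 = 57 × 2.54 = 144.78 cm.
Mifflin-St Jeor (male): BMR = 10(85) + 6.25(144.78) − 5(79) + 5 = 850 + 904.875 − 395 + 5 = 1364.875 kcal/day.
TEE = 1364.875 × 1.425 = 1944.9469 kcal/day.
With stress factor 1.35: 1944.9469 × 1.35 = 2625.6783 kcal/day.
Fat energy = 25% × 2625.6783 = 656.4196 kcal.
Fat = 656.4196 ÷ 9 kcal/g = 72.9355 g.

73 g/day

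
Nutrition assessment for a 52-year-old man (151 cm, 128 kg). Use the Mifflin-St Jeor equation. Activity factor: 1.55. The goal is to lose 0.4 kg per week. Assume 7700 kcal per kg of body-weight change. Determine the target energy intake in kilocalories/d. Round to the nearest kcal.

Mifflin-St Jeor (male): BMR = 10(128) + 6.25(151) − 5(52) + 5 = 1280 + 943.75 − 260 + 5 = 1968.75 kcal/day.
TEE = 1968.75 × 1.55 = 3051.5625 kcal/day.
Required daily deficit = 0.4 × 7700 ÷ 7 = 440 kcal/day.
Target intake = 3051.5625 − 440 = 2611.5625 kcal/day.

2612 kilocalories/d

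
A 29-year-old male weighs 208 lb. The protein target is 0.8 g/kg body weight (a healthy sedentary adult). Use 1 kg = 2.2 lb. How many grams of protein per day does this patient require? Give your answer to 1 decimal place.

Weight in kg = 208 ÷ 2.2 = 94.5455 kg.
Protein = 0.8 g/kg × 94.5455 kg = 75.6364 g/day.

75.6 g/day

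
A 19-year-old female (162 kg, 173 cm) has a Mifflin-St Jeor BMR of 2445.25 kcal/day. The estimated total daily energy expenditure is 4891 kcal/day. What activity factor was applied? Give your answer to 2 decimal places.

Activity factor = TEE ÷ BMR = 4891 ÷ 2445.25 = 2.

2.00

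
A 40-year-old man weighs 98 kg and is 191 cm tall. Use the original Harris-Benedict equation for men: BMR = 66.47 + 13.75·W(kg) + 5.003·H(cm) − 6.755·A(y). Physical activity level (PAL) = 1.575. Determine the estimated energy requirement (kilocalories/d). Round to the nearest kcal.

Harris-Benedict: BMR = 66.47 + 13.75(98) + 5.003(191) − 6.755(40) = 2099.343 kcal/day.
TEE = BMR × activity factor = 2099.343 × 1.575 = 3306.4652 kcal/day.

3306 kilocalories/d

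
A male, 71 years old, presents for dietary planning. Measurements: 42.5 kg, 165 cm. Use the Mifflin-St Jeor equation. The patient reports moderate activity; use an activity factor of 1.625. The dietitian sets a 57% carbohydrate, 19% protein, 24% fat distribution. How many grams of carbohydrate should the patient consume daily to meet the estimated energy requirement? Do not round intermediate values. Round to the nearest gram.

Mifflin-St Jeor (male): BMR = 10(42.5) + 6.25(165) − 5(71) + 5 = 425 + 1031.25 − 355 + 5 = 1106.25 kcal/day.
TEE = 1106.25 × 1.625 = 1797.6563 kcal/day.
Carbohydrate energy = 57% × 1797.6563 = 1024.6641 kcal.
Carbohydrate = 1024.6641 ÷ 4 kcal/g = 256.166 g.

256 g/day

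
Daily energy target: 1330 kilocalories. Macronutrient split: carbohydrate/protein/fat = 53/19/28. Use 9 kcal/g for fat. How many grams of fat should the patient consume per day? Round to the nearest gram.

Fat energy = 28% × 1330 = 372.4 kcal.
At 9 kcal/g: 372.4 ÷ 9 = 41.3778 g.

41 g/day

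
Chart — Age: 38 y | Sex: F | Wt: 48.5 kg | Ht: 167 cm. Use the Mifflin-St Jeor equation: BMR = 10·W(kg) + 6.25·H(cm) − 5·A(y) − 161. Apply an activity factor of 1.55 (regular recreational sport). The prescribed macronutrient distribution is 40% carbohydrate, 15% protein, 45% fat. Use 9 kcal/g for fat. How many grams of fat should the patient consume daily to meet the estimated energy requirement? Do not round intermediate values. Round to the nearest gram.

Mifflin-St Jeor (female): BMR = 10(48.5) + 6.25(167) − 5(38) − 161 = 485 + 1043.75 − 190 − 161 = 1177.75 kcal/day.
TEE = 1177.75 × 1.55 = 1825.5125 kcal/day.
Fat energy = 45% × 1825.5125 = 821.4806 kcal.
Fat = 821.4806 ÷ 9 kcal/g = 91.2756 g.

91 g/day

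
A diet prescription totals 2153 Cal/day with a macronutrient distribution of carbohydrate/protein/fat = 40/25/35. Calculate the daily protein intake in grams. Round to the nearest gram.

Protein energy = 25% × 2153 = 538.25 kcal.
At 4 kcal/g: 538.25 ÷ 4 = 134.5625 g.

135 g/day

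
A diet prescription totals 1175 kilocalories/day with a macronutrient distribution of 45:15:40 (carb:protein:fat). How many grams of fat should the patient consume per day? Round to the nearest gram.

52 g/day

Fat energy = 40% × 1175 = 470 kcal.
At 9 kcal/g: 470 ÷ 9 = 52.2222 g.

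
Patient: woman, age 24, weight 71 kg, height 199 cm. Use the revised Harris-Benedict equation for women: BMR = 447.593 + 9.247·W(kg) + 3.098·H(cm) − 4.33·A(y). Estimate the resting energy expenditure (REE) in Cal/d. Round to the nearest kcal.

Harris-Benedict: BMR = 447.593 + 9.247(71) + 3.098(199) − 4.33(24) = 1616.712 kcal/day.

1617 Cal/d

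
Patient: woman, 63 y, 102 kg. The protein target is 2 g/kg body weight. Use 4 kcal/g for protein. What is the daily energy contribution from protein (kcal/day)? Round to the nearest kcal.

816 kcal/day

Protein = 2 g/kg × 102 kg = 204 g/day.
Protein energy = 204 g × 4 kcal/g = 816 kcal/day.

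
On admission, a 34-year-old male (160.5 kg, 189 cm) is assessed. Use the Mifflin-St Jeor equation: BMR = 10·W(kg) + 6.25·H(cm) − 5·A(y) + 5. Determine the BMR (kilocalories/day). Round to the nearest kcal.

Mifflin-St Jeor (male): BMR = 10(160.5) + 6.25(189) − 5(34) + 5 = 1605 + 1181.25 − 170 + 5 = 2621.25 kcal/day.

2621 kilocalories/day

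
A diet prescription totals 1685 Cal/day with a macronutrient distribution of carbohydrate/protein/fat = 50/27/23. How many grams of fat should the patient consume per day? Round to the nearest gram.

43 g/day

Fat energy = 23% × 1685 = 387.55 kcal.
At 9 kcal/g: 387.55 ÷ 9 = 43.0611 g.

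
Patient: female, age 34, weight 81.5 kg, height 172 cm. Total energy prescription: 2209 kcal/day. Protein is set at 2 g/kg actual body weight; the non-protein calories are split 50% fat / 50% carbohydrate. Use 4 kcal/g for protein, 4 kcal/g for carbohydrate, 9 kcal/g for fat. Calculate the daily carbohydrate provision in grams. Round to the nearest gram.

Protein = 2 × 81.5 = 163 g → 163 × 4 = 652 kcal.
Non-protein calories = 2209 − 652 = 1557 kcal.
Fat: 50% × 1557 = 778.5 kcal; carbohydrate: 778.5 kcal.
Carbohydrate: 778.5 kcal ÷ 4 kcal/g = 194.625 g.

195 g/day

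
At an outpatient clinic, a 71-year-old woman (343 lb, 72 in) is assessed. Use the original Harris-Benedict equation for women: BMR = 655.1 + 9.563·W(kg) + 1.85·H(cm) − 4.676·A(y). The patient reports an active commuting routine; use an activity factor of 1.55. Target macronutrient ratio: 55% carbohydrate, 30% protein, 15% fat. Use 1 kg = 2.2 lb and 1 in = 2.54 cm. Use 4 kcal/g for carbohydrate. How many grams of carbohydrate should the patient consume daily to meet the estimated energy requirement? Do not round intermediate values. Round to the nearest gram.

Convert to metric: weight = 343 ÷ 2.2 = 155.9091 kg; height = 72 × 2.54 = 182.88 cm.
Harris-Benedict: BMR = 655.1 + 9.563(155.9091) + 1.85(182.88) − 4.676(71) = 2152.3906 kcal/day.
TEE = 2152.3906 × 1.55 = 3336.2055 kcal/day.
Carbohydrate energy = 55% × 3336.2055 = 1834.913 kcal.
Carbohydrate = 1834.913 ÷ 4 kcal/g = 458.7283 g.

459 g/day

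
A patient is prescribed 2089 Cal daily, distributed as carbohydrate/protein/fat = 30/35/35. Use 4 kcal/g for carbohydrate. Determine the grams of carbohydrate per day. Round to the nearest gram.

157 g/day

Carbohydrate energy = 30% × 2089 = 626.7 kcal.
At 4 kcal/g: 626.7 ÷ 4 = 156.675 g.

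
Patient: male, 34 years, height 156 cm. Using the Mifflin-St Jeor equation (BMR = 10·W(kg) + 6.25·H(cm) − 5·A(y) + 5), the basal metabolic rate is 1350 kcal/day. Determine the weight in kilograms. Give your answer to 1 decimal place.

1350 = 10·W + 6.25(156) − 5(34) + 5
10·W = 1350 − 810 = 540, so W = 54 kg.

54.0 kg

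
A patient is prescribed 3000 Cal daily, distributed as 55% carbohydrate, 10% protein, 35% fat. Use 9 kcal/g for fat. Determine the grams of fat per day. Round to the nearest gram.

117 g/day

Fat energy = 35% × 3000 = 1050 kcal.
At 9 kcal/g: 1050 ÷ 9 = 116.6667 g.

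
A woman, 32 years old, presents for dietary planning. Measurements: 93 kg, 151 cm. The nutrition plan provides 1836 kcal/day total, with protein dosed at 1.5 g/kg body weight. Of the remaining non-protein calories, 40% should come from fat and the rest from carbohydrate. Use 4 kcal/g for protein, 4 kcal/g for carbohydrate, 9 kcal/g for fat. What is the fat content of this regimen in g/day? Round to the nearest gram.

Protein = 1.5 × 93 = 139.5 g → 139.5 × 4 = 558 kcal.
Non-protein calories = 1836 − 558 = 1278 kcal.
Fat: 40% × 1278 = 511.2 kcal; carbohydrate: 766.8 kcal.
Fat: 511.2 kcal ÷ 9 kcal/g = 56.8 g.

57 g/day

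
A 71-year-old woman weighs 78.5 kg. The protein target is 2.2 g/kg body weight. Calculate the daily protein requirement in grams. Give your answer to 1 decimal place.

Protein = 2.2 g/kg × 78.5 kg = 172.7 g/day.

172.7 g/day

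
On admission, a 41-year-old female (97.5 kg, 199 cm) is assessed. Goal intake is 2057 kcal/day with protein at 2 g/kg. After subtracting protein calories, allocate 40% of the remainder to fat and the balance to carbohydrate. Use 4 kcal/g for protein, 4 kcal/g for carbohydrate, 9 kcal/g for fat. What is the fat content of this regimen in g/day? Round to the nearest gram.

Protein = 2 × 97.5 = 195 g → 195 × 4 = 780 kcal.
Non-protein calories = 2057 − 780 = 1277 kcal.
Fat: 40% × 1277 = 510.8 kcal; carbohydrate: 766.2 kcal.
Fat: 510.8 kcal ÷ 9 kcal/g = 56.7556 g.

57 g/day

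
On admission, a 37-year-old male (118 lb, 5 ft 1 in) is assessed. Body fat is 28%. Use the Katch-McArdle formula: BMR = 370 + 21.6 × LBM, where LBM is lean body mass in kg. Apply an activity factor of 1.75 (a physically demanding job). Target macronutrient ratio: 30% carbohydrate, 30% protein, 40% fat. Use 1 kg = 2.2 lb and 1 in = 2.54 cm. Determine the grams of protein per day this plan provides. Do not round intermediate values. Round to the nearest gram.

158 g/day

Convert to metric: weight = 118 ÷ 2.2 = 53.6364 kg; height = (5×12 + 1) × 2.54 = 61 × 2.54 = 154.94 cm.
LBM = 53.6364 × (1 − 0.28) = 38.6182 kg. Katch-McArdle: BMR = 370 + 21.6 × 38.6182 = 1204.1527 kcal/day.
TEE = 1204.1527 × 1.75 = 2107.2673 kcal/day.
Protein energy = 30% × 2107.2673 = 632.1802 kcal.
Protein = 632.1802 ÷ 4 kcal/g = 158.045 g.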